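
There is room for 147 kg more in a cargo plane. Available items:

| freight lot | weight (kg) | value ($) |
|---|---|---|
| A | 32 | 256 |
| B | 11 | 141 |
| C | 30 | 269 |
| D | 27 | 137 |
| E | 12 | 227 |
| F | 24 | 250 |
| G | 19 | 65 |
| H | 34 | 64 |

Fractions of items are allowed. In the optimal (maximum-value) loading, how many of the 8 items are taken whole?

6

Sort by value per unit weight and fill in that order.
Order: E (227/12=18.92) > B (141/11=12.82) > F (250/24=10.42) > C (269/30=8.97) > A (256/32=8.00) > D (137/27=5.07) > G (65/19=3.42) > H (64/34=1.88)
Fill: take E (12 @ 227) → take B (11 @ 141) → take F (24 @ 250) → take C (30 @ 269) → take A (32 @ 256) → take D (27 @ 137) → take 11/19 of G → 37.63; 147/147 used.
6 item(s) taken whole; one partial (take 11/19 of G).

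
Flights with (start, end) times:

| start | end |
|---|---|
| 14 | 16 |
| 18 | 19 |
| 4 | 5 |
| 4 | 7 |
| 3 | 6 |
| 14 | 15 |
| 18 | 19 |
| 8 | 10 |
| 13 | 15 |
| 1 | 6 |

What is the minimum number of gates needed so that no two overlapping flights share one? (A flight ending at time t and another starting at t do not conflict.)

4

The answer is the maximum number of intervals overlapping at any instant.
Events (time:±→running): 1:+→1 3:+→2 4:+→3 4:+→4 … peak 4.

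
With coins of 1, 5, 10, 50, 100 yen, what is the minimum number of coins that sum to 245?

7

245 = 2×100 + 4×10 + 1×5
Total coins = 2 + 4 + 1 = 7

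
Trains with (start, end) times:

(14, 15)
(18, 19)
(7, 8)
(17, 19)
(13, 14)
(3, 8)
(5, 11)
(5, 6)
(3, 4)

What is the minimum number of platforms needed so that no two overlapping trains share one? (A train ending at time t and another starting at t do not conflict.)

starts: [3, 3, 5, 5, 7, 13, 14, 17, 18]
ends:   [4, 6, 8, 8, 11, 14, 15, 19, 19]
s3→1 s3→2 e4→1 s5→2 s5→3  — peak 3.

3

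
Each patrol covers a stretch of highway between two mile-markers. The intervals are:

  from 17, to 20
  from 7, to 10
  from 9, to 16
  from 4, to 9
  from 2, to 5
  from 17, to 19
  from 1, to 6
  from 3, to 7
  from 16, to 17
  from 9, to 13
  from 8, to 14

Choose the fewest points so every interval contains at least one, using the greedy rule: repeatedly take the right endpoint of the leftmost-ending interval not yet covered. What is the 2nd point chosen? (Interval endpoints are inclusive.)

Process intervals by earliest right end; each time one isn't hit yet, stab at its right endpoint.
Sorted: [2,5] [1,6] [3,7] [4,9] [7,10] [9,13] [8,14] [9,16] [16,17] [17,19] [17,20]
{[2,5],[1,6],[3,7],[4,9]} hit by 5; {[7,10],[9,13],[8,14],[9,16]} hit by 10; {[16,17],[17,19],[17,20]} hit by 17.
Points: 5, 10, 17 (3 total).

10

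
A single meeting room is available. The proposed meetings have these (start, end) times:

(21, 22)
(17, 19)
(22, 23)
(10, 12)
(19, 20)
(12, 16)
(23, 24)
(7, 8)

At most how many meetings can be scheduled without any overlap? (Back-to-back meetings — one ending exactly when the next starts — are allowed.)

Greedy by earliest finish: after sorting by end time, pick each interval compatible with the last pick.
By end time: (7,8), (10,12), (12,16), (17,19), (19,20), (21,22), (22,23), (23,24).
Pick (7,8); next start ≥ 8 → (10,12); next start ≥ 12 → (12,16); next start ≥ 16 → (17,19); next start ≥ 19 → (19,20); next start ≥ 20 → (21,22); next start ≥ 22 → (22,23); next start ≥ 23 → (23,24).
Selected 8 meetings.

8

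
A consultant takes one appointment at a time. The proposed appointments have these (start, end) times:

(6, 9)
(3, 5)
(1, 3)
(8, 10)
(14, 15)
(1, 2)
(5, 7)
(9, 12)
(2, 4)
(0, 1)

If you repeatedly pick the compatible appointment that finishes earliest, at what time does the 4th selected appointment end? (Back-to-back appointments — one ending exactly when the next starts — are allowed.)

7

Sort by end time and greedily take each interval whose start is ≥ the last chosen end.
Sorted by end: (0,1)  (1,2)  (1,3)  (2,4)  (3,5)  (5,7)  (6,9)  (8,10)  (9,12)  (14,15)
take (0,1); take (1,2); take (2,4); skip (3,5); take (5,7); skip (6,9); take (8,10); take (14,15).
Selected: (0,1) (1,2) (2,4) (5,7) (8,10) (14,15)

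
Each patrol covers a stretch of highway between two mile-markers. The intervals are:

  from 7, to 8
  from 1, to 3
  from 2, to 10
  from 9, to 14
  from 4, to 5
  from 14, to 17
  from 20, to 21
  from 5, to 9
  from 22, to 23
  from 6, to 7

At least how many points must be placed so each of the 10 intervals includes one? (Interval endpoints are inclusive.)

Process intervals by earliest right end; each time one isn't hit yet, stab at its right endpoint.
Sorted: [1,3] [4,5] [6,7] [7,8] [5,9] [2,10] [9,14] [14,17] [20,21] [22,23]
{[1,3]} hit by 3; {[4,5]} hit by 5; {[6,7],[7,8],[5,9],[2,10]} hit by 7; {[9,14],[14,17]} hit by 14; {[20,21]} hit by 21; {[22,23]} hit by 23.
Points: 3, 5, 7, 14, 21, 23 (6 total).

6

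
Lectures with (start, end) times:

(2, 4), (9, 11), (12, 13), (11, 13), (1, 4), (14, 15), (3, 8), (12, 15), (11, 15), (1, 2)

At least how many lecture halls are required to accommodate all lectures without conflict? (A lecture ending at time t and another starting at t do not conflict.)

4

The answer is the maximum number of intervals overlapping at any instant.
Events (time:±→running): 1:+→1 1:+→2 2:-→1 2:+→2 3:+→3 4:-→2 4:-→1 8:-→0 9:+→1 11:-→0 11:+→1 11:+→2 12:+→3 12:+→4 … peak 4.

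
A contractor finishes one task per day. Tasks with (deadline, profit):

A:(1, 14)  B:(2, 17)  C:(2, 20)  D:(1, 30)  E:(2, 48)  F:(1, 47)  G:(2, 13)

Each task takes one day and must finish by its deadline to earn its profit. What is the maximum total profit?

Sort by profit descending; place each in the latest free slot ≤ its deadline.
By profit: E(d2,48), F(d1,47), D(d1,30), C(d2,20), B(d2,17), A(d1,14), G(d2,13)
E→slot 2; F→slot 1; D skipped; C skipped; B skipped; A skipped; G skipped.
Profit = 47 + 48 = 95

95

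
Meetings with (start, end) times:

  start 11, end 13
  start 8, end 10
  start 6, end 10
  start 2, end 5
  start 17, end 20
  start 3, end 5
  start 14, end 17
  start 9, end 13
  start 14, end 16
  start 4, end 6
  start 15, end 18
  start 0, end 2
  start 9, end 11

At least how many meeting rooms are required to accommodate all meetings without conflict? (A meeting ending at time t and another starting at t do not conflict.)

4

starts: [0, 2, 3, 4, 6, 8, 9, 9, 11, 14, 14, 15, 17]
ends:   [2, 5, 5, 6, 10, 10, 11, 13, 13, 16, 17, 18, 20]
s0→1 e2→0 s2→1 s3→2 s4→3 e5→2 e5→1 e6→0 s6→1 s8→2 s9→3 s9→4  — peak 4.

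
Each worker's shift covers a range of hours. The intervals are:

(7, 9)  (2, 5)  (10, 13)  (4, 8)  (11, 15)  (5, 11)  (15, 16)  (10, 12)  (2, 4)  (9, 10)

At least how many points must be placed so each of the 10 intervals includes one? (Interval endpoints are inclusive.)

By right end: [2,4]  [2,5]  [4,8]  [7,9]  [9,10]  [5,11]  [10,12]  [10,13]  [11,15]  [15,16]
[2,4] uncovered → point at 4; [7,9] uncovered → point at 9; [10,12] uncovered → point at 12; [15,16] uncovered → point at 16.
Points: 4, 9, 12, 16 (4 total).

4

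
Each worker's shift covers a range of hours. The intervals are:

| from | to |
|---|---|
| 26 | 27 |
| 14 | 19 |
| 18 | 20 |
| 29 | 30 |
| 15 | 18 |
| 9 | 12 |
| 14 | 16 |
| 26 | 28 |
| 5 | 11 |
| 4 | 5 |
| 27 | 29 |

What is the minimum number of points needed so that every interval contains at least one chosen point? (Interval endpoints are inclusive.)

Process intervals by earliest right end; each time one isn't hit yet, stab at its right endpoint.
Sorted: [4,5] [5,11] [9,12] [14,16] [15,18] [14,19] [18,20] [26,27] [26,28] [27,29] [29,30]
{[4,5],[5,11]} hit by 5; {[9,12]} hit by 12; {[14,16],[15,18],[14,19]} hit by 16; {[18,20]} hit by 20; {[26,27],[26,28],[27,29]} hit by 27; {[29,30]} hit by 30.
Points: 5, 12, 16, 20, 27, 30 (6 total).

6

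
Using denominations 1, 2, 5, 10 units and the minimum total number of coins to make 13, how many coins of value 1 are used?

1

Greedy: take as many of the largest coin as possible, then repeat with the remainder.
13 = 1×10 + 1×2 + 1×1
Count of 1: 1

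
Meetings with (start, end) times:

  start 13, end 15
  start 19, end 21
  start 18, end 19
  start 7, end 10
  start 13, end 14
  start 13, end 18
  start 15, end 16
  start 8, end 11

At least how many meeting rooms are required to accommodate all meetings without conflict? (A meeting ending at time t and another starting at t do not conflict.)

The answer is the maximum number of intervals overlapping at any instant.
Events (time:±→running): 7:+→1 8:+→2 10:-→1 11:-→0 13:+→1 13:+→2 13:+→3 … peak 3.

3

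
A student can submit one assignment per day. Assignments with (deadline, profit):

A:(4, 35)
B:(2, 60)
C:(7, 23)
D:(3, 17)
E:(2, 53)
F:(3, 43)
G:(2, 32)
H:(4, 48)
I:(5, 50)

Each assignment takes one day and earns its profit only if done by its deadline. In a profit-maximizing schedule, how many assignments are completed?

6

Take jobs in profit order; each goes to the latest open slot no later than its deadline.
Profit order: B=60 E=53 I=50 H=48 F=43 A=35 G=32 C=23 D=17
Assign: B→slot 2, E→slot 1, I→slot 5, H→slot 4, F→slot 3, A skipped, G skipped, C→slot 7, D skipped.
Slots: [1:E] [2:B] [3:F] [4:H] [5:I] [7:C]
6 of 9 scheduled.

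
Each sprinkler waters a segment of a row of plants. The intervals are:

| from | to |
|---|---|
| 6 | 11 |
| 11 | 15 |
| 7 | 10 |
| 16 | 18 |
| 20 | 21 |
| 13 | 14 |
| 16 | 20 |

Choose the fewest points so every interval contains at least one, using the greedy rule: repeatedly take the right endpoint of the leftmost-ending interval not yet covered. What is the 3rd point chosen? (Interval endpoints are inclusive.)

18

Sorted: [7,10] [6,11] [13,14] [11,15] [16,18] [16,20] [20,21]
{[7,10],[6,11]} hit by 10; {[13,14],[11,15]} hit by 14; {[16,18],[16,20]} hit by 18; {[20,21]} hit by 21.
Points: 10, 14, 18, 21 (4 total).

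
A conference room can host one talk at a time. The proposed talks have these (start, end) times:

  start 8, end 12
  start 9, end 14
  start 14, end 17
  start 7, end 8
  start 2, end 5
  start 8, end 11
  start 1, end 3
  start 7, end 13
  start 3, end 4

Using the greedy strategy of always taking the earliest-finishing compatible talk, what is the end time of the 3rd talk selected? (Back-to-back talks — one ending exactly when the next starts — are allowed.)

Sorted by end: (1,3)  (3,4)  (2,5)  (7,8)  (8,11)  (8,12)  (7,13)  (9,14)  (14,17)
take (1,3); take (3,4); skip (2,5); take (7,8); take (8,11); skip (8,12); take (14,17).
Selected: (1,3) (3,4) (7,8) (8,11) (14,17)

8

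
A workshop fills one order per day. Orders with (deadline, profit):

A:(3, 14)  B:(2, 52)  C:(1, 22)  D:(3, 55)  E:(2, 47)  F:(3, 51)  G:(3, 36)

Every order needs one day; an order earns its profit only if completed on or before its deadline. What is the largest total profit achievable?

Profit order: D=55 B=52 F=51 E=47 G=36 C=22 A=14
Assign: D→slot 3, B→slot 2, F→slot 1, E skipped, G skipped, C skipped, A skipped.
Slots: [1:F] [2:B] [3:D]
Profit = 51 + 52 + 55 = 158

158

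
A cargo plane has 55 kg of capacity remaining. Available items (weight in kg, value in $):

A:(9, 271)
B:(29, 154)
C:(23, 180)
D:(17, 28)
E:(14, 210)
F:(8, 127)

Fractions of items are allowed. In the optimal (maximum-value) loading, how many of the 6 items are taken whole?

4

Order: A (271/9=30.11) > F (127/8=15.88) > E (210/14=15.00) > C (180/23=7.83) > B (154/29=5.31) > D (28/17=1.65)
Fill: take A (9 @ 271) → take F (8 @ 127) → take E (14 @ 210) → take C (23 @ 180) → take 1/29 of B → 5.31; 55/55 used.
4 item(s) taken whole; one partial (take 1/29 of B).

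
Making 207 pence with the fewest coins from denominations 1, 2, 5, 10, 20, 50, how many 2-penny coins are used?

Greedy: take as many of the largest coin as possible, then repeat with the remainder.
207 − 4×50→7 − 1×5→2 − 1×2→0
Count of 2: 1

1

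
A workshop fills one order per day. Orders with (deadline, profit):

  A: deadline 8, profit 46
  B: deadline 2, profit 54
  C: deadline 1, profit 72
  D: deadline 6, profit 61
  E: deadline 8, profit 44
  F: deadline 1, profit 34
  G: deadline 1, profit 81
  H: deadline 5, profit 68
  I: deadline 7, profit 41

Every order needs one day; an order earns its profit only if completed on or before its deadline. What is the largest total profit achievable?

395

Profit order: G=81 C=72 H=68 D=61 B=54 A=46 E=44 I=41 F=34
Assign: G→slot 1, C skipped, H→slot 5, D→slot 6, B→slot 2, A→slot 8, E→slot 7, I→slot 4, F skipped.
Slots: [1:G] [2:B] [4:I] [5:H] [6:D] [7:E] [8:A]
Profit = 81 + 54 + 41 + 68 + 61 + 44 + 46 = 395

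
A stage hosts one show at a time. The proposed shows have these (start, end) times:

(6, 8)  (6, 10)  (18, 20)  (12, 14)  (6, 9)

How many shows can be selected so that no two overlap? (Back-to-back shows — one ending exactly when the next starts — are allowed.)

3

Greedy by earliest finish: after sorting by end time, pick each interval compatible with the last pick.
Sorted by end: (6,8)  (6,9)  (6,10)  (12,14)  (18,20)
take (6,8); skip (6,9); take (12,14); take (18,20).
Selected 3 shows.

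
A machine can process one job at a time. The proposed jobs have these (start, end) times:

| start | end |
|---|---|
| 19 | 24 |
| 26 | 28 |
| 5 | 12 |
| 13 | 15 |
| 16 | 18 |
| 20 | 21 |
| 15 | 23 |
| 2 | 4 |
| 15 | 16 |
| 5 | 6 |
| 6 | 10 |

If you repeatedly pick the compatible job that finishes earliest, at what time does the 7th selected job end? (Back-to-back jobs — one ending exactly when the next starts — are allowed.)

By end time: (2,4), (5,6), (6,10), (5,12), (13,15), (15,16), (16,18), (20,21), (15,23), (19,24), (26,28).
Pick (2,4); next start ≥ 4 → (5,6); next start ≥ 6 → (6,10); next start ≥ 10 → (13,15); next start ≥ 15 → (15,16); next start ≥ 16 → (16,18); next start ≥ 18 → (20,21); next start ≥ 21 → (26,28).
Selected: (2,4) (5,6) (6,10) (13,15) (15,16) (16,18) (20,21) (26,28)

21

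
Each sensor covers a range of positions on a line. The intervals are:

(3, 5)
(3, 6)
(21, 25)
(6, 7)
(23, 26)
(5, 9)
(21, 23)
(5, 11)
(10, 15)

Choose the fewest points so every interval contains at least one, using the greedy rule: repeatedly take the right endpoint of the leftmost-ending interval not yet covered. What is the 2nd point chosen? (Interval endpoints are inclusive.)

7

Process intervals by earliest right end; each time one isn't hit yet, stab at its right endpoint.
Sorted: [3,5] [3,6] [6,7] [5,9] [5,11] [10,15] [21,23] [21,25] [23,26]
{[3,5],[3,6]} hit by 5; {[6,7],[5,9],[5,11]} hit by 7; {[10,15]} hit by 15; {[21,23],[21,25],[23,26]} hit by 23.
Points: 5, 7, 15, 23 (4 total).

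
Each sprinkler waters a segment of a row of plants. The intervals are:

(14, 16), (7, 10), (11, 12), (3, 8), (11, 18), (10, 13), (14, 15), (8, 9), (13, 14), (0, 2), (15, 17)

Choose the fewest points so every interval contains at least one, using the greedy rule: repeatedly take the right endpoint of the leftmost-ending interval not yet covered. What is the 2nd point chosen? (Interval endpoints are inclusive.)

By right end: [0,2]  [3,8]  [8,9]  [7,10]  [11,12]  [10,13]  [13,14]  [14,15]  [14,16]  [15,17]  [11,18]
[0,2] uncovered → point at 2; [3,8] uncovered → point at 8; [11,12] uncovered → point at 12; [13,14] uncovered → point at 14; [15,17] uncovered → point at 17.
Points: 2, 8, 12, 14, 17 (5 total).

8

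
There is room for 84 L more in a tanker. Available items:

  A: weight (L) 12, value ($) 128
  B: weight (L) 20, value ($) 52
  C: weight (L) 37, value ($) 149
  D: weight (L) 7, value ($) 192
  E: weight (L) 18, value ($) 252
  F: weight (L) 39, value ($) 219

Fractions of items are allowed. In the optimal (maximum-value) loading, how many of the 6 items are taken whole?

Ratios (sorted): D 27.43, E 14.00, A 10.67, F 5.62, C 4.03, B 2.60
take D (7 @ 192); take E (18 @ 252); take A (12 @ 128); take F (39 @ 219); take 8/37 of C → 32.22. Capacity used 84/84.
4 item(s) taken whole; one partial (take 8/37 of C).

4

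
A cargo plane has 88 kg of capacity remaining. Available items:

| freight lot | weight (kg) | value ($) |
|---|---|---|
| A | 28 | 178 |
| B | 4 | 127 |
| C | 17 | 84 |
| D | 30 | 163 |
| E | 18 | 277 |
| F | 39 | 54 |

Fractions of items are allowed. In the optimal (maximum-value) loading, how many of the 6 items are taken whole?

Greedy by value/weight ratio, highest first.
Ratios (sorted): B 31.75, E 15.39, A 6.36, D 5.43, C 4.94, F 1.38
take B (4 @ 127); take E (18 @ 277); take A (28 @ 178); take D (30 @ 163); take 8/17 of C → 39.53. Capacity used 88/88.
4 item(s) taken whole; one partial (take 8/17 of C).

4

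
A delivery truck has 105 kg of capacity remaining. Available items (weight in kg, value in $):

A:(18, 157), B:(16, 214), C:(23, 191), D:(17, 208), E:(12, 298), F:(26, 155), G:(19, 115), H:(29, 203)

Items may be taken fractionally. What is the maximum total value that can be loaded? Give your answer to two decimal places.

1201.00

Greedy by value/weight ratio, highest first.
Ratios (sorted): E 24.83, B 13.38, D 12.24, A 8.72, C 8.30, H 7.00, G 6.05, F 5.96
take E (12 @ 298); take B (16 @ 214); take D (17 @ 208); take A (18 @ 157); take C (23 @ 191); take 19/29 of H → 133.00. Capacity used 105/105.
Total value = 1201.00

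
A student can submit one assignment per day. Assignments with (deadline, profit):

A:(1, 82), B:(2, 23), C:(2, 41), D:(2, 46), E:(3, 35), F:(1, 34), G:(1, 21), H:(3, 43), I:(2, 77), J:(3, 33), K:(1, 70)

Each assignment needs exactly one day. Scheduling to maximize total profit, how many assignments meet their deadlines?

Profit order: A=82 I=77 K=70 D=46 H=43 C=41 E=35 F=34 J=33 B=23 G=21
Assign: A→slot 1, I→slot 2, K skipped, D skipped, H→slot 3, C skipped, E skipped, F skipped, J skipped, B skipped, G skipped.
Slots: [1:A] [2:I] [3:H]
3 of 11 scheduled.

3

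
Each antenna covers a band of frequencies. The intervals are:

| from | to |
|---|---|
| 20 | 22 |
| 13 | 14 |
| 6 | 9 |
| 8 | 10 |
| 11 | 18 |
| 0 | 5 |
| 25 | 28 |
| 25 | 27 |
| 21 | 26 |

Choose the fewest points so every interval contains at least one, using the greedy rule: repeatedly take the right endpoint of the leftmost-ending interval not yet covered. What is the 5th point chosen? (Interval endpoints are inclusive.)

27

Process intervals by earliest right end; each time one isn't hit yet, stab at its right endpoint.
Sorted: [0,5] [6,9] [8,10] [13,14] [11,18] [20,22] [21,26] [25,27] [25,28]
{[0,5]} hit by 5; {[6,9],[8,10]} hit by 9; {[13,14],[11,18]} hit by 14; {[20,22],[21,26]} hit by 22; {[25,27],[25,28]} hit by 27.
Points: 5, 9, 14, 22, 27 (5 total).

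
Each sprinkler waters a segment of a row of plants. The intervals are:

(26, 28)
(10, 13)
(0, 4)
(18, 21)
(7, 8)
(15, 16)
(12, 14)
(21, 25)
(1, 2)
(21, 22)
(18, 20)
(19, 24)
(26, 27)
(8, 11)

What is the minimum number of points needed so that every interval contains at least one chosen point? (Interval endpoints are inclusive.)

Sorted: [1,2] [0,4] [7,8] [8,11] [10,13] [12,14] [15,16] [18,20] [18,21] [21,22] [19,24] [21,25] [26,27] [26,28]
{[1,2],[0,4]} hit by 2; {[7,8],[8,11]} hit by 8; {[10,13],[12,14]} hit by 13; {[15,16]} hit by 16; {[18,20],[18,21]} hit by 20; {[21,22],[19,24],[21,25]} hit by 22; {[26,27],[26,28]} hit by 27.
Points: 2, 8, 13, 16, 20, 22, 27 (7 total).

7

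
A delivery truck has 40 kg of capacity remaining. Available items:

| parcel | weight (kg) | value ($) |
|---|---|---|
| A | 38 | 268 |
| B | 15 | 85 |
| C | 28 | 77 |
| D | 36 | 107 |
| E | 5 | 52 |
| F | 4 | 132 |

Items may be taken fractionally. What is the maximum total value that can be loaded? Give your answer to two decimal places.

402.63

Sort by value per unit weight and fill in that order.
Order: F (132/4=33.00) > E (52/5=10.40) > A (268/38=7.05) > B (85/15=5.67) > D (107/36=2.97) > C (77/28=2.75)
Fill: take F (4 @ 132) → take E (5 @ 52) → take 31/38 of A → 218.63; 40/40 used.
Total value = 402.63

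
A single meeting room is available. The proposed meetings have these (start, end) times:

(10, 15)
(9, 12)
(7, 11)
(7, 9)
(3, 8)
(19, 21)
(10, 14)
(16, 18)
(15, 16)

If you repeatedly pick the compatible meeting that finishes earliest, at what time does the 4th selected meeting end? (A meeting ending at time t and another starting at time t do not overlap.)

18

Order by finish time; keep every interval that doesn't clash with the previous kept one.
By end time: (3,8), (7,9), (7,11), (9,12), (10,14), (10,15), (15,16), (16,18), (19,21).
Pick (3,8); next start ≥ 8 → (9,12); next start ≥ 12 → (15,16); next start ≥ 16 → (16,18); next start ≥ 18 → (19,21).
Selected: (3,8) (9,12) (15,16) (16,18) (19,21)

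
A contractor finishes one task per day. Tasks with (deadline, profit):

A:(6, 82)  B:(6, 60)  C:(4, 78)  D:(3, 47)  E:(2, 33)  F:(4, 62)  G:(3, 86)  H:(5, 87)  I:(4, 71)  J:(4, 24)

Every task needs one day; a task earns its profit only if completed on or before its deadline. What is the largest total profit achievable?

466

Take jobs in profit order; each goes to the latest open slot no later than its deadline.
Profit order: H=87 G=86 A=82 C=78 I=71 F=62 B=60 D=47 E=33 J=24
Assign: H→slot 5, G→slot 3, A→slot 6, C→slot 4, I→slot 2, F→slot 1, B skipped, D skipped, E skipped, J skipped.
Slots: [1:F] [2:I] [3:G] [4:C] [5:H] [6:A]
Profit = 62 + 71 + 86 + 78 + 87 + 82 = 466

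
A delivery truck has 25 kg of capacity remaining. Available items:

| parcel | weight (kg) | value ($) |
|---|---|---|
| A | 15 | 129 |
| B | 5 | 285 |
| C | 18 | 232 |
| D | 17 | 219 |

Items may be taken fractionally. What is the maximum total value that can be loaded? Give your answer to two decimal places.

Greedy by value/weight ratio, highest first.
Ratios (sorted): B 57.00, C 12.89, D 12.88, A 8.60
take B (5 @ 285); take C (18 @ 232); take 2/17 of D → 25.76. Capacity used 25/25.
Total value = 542.76

542.76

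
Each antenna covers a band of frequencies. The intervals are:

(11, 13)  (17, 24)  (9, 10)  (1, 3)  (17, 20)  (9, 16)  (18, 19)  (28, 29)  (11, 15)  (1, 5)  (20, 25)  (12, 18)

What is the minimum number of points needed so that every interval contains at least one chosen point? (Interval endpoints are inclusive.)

6

By right end: [1,3]  [1,5]  [9,10]  [11,13]  [11,15]  [9,16]  [12,18]  [18,19]  [17,20]  [17,24]  [20,25]  [28,29]
[1,3] uncovered → point at 3; [9,10] uncovered → point at 10; [11,13] uncovered → point at 13; [18,19] uncovered → point at 19; [20,25] uncovered → point at 25; [28,29] uncovered → point at 29.
Points: 3, 10, 13, 19, 25, 29 (6 total).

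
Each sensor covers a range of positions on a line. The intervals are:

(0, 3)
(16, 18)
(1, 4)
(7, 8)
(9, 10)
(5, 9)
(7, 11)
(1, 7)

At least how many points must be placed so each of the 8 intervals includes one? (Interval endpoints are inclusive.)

Process intervals by earliest right end; each time one isn't hit yet, stab at its right endpoint.
Sorted: [0,3] [1,4] [1,7] [7,8] [5,9] [9,10] [7,11] [16,18]
{[0,3],[1,4],[1,7]} hit by 3; {[7,8],[5,9]} hit by 8; {[9,10],[7,11]} hit by 10; {[16,18]} hit by 18.
Points: 3, 8, 10, 18 (4 total).

4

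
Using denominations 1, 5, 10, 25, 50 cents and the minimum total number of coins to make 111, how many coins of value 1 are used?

Use the largest denomination that fits, subtract, and repeat.
111 = 2×50 + 1×10 + 1×1
Count of 1: 1

1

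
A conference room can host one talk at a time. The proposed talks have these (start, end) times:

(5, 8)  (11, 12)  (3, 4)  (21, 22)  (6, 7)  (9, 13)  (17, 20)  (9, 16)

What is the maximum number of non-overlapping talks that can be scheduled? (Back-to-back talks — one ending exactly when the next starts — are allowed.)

Sorted by end: (3,4)  (6,7)  (5,8)  (11,12)  (9,13)  (9,16)  (17,20)  (21,22)
take (3,4); take (6,7); skip (5,8); take (11,12); skip (9,13); take (17,20); take (21,22).
Selected 5 talks.

5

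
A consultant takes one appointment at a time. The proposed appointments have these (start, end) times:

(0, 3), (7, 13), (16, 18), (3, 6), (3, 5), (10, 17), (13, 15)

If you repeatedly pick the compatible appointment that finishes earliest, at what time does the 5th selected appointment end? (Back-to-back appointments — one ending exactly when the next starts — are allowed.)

Sorted by end: (0,3)  (3,5)  (3,6)  (7,13)  (13,15)  (10,17)  (16,18)
take (0,3); take (3,5); take (7,13); take (13,15); skip (10,17); take (16,18).
Selected: (0,3) (3,5) (7,13) (13,15) (16,18)

18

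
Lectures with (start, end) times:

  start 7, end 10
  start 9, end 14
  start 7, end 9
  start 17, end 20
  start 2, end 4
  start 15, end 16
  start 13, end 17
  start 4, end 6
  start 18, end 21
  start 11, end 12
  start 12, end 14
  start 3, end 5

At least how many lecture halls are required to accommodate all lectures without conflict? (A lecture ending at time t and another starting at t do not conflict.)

3

Events (time:±→running): 2:+→1 3:+→2 4:-→1 4:+→2 5:-→1 6:-→0 7:+→1 7:+→2 9:-→1 9:+→2 10:-→1 11:+→2 12:-→1 12:+→2 13:+→3 … peak 3.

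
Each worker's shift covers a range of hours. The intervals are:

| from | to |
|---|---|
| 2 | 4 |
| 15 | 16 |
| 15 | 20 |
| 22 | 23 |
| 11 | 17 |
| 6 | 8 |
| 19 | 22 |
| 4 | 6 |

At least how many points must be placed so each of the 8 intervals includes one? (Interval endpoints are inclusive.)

4

By right end: [2,4]  [4,6]  [6,8]  [15,16]  [11,17]  [15,20]  [19,22]  [22,23]
[2,4] uncovered → point at 4; [6,8] uncovered → point at 8; [15,16] uncovered → point at 16; [19,22] uncovered → point at 22.
Points: 4, 8, 16, 22 (4 total).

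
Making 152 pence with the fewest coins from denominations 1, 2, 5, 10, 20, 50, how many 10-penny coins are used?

0

Use the largest denomination that fits, subtract, and repeat.
152 = 3×50 + 1×2
Count of 10: 0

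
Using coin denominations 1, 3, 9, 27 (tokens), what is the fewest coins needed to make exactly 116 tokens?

116 − 4×27→8 − 2×3→2 − 2×1→0
Total coins = 4 + 2 + 2 = 8

8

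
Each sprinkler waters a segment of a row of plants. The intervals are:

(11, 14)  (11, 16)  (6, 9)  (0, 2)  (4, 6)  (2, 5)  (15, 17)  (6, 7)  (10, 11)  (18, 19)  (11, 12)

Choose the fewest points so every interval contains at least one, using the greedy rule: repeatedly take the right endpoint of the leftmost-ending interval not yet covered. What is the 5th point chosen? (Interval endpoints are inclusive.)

Process intervals by earliest right end; each time one isn't hit yet, stab at its right endpoint.
Sorted: [0,2] [2,5] [4,6] [6,7] [6,9] [10,11] [11,12] [11,14] [11,16] [15,17] [18,19]
{[0,2],[2,5]} hit by 2; {[4,6],[6,7],[6,9]} hit by 6; {[10,11],[11,12],[11,14],[11,16]} hit by 11; {[15,17]} hit by 17; {[18,19]} hit by 19.
Points: 2, 6, 11, 17, 19 (5 total).

19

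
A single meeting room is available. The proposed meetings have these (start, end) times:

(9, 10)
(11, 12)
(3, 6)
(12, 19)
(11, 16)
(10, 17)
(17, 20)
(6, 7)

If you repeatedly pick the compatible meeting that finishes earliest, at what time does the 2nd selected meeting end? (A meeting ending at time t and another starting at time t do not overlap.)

7

By end time: (3,6), (6,7), (9,10), (11,12), (11,16), (10,17), (12,19), (17,20).
Pick (3,6); next start ≥ 6 → (6,7); next start ≥ 7 → (9,10); next start ≥ 10 → (11,12); next start ≥ 12 → (12,19).
Selected: (3,6) (6,7) (9,10) (11,12) (12,19)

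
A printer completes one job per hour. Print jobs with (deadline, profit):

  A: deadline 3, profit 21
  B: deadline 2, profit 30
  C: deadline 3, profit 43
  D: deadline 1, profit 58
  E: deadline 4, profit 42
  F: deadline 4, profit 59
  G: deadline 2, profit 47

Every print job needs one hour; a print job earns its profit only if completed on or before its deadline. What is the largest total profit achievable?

207

Sort by profit descending; place each in the latest free slot ≤ its deadline.
Profit order: F=59 D=58 G=47 C=43 E=42 B=30 A=21
Assign: F→slot 4, D→slot 1, G→slot 2, C→slot 3, E skipped, B skipped, A skipped.
Slots: [1:D] [2:G] [3:C] [4:F]
Profit = 58 + 47 + 43 + 59 = 207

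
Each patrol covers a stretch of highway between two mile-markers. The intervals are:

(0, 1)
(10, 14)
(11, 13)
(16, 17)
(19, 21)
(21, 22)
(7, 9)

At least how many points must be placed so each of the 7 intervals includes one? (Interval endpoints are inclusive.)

5

Sorted: [0,1] [7,9] [11,13] [10,14] [16,17] [19,21] [21,22]
{[0,1]} hit by 1; {[7,9]} hit by 9; {[11,13],[10,14]} hit by 13; {[16,17]} hit by 17; {[19,21],[21,22]} hit by 21.
Points: 1, 9, 13, 17, 21 (5 total).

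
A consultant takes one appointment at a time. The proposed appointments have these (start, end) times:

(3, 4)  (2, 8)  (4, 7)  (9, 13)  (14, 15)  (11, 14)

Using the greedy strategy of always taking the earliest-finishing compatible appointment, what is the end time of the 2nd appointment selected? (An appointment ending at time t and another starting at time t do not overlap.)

By end time: (3,4), (4,7), (2,8), (9,13), (11,14), (14,15).
Pick (3,4); next start ≥ 4 → (4,7); next start ≥ 7 → (9,13); next start ≥ 13 → (14,15).
Selected: (3,4) (4,7) (9,13) (14,15)

7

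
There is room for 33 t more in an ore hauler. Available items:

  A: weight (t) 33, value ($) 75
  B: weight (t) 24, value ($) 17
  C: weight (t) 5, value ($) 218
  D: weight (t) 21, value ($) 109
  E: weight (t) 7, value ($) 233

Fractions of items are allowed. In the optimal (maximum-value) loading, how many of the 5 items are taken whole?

Order: C (218/5=43.60) > E (233/7=33.29) > D (109/21=5.19) > A (75/33=2.27) > B (17/24=0.71)
Fill: take C (5 @ 218) → take E (7 @ 233) → take D (21 @ 109); 33/33 used.
3 item(s) taken whole.

3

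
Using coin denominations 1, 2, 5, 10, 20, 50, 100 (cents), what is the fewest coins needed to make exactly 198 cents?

Use the largest denomination that fits, subtract, and repeat.
198 = 1×100 + 1×50 + 2×20 + 1×5 + 1×2 + 1×1
Total coins = 1 + 1 + 2 + 1 + 1 + 1 = 7

7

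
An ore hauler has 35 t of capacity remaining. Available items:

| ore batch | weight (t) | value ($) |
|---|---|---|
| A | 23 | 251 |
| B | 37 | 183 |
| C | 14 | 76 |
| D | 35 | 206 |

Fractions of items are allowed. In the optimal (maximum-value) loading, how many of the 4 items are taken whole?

1

Greedy by value/weight ratio, highest first.
Order: A (251/23=10.91) > D (206/35=5.89) > C (76/14=5.43) > B (183/37=4.95)
Fill: take A (23 @ 251) → take 12/35 of D → 70.63; 35/35 used.
1 item(s) taken whole; one partial (take 12/35 of D).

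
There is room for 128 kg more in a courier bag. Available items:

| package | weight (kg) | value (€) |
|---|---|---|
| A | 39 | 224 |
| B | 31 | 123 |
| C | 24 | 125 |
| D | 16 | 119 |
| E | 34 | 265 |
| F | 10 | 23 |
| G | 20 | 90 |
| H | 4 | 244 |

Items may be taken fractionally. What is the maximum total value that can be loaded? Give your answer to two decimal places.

1026.50

Sort by value per unit weight and fill in that order.
Ratios (sorted): H 61.00, E 7.79, D 7.44, A 5.74, C 5.21, G 4.50, B 3.97, F 2.30
take H (4 @ 244); take E (34 @ 265); take D (16 @ 119); take A (39 @ 224); take C (24 @ 125); take 11/20 of G → 49.50. Capacity used 128/128.
Total value = 1026.50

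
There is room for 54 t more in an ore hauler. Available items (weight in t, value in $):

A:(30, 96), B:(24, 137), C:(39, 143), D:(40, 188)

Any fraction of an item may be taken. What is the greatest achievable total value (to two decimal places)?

Greedy by value/weight ratio, highest first.
Ratios (sorted): B 5.71, D 4.70, C 3.67, A 3.20
take B (24 @ 137); take 30/40 of D → 141.00. Capacity used 54/54.
Total value = 278.00

278.00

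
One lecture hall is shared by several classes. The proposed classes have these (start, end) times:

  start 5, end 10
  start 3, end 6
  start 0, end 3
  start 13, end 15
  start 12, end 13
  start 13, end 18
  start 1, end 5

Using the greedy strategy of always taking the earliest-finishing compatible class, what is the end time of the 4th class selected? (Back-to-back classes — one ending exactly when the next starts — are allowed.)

Greedy by earliest finish: after sorting by end time, pick each interval compatible with the last pick.
By end time: (0,3), (1,5), (3,6), (5,10), (12,13), (13,15), (13,18).
Pick (0,3); next start ≥ 3 → (3,6); next start ≥ 6 → (12,13); next start ≥ 13 → (13,15).
Selected: (0,3) (3,6) (12,13) (13,15)

15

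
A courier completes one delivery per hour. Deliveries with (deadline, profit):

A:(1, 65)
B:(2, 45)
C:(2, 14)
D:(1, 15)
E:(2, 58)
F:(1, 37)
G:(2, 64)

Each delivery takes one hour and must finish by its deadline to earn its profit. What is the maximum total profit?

129

Profit order: A=65 G=64 E=58 B=45 F=37 D=15 C=14
Assign: A→slot 1, G→slot 2, E skipped, B skipped, F skipped, D skipped, C skipped.
Slots: [1:A] [2:G]
Profit = 65 + 64 = 129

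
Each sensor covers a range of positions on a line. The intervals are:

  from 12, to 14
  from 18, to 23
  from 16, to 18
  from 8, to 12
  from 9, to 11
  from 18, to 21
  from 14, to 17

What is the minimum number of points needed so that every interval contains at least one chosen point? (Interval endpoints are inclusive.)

Sorted: [9,11] [8,12] [12,14] [14,17] [16,18] [18,21] [18,23]
{[9,11],[8,12]} hit by 11; {[12,14],[14,17]} hit by 14; {[16,18],[18,21],[18,23]} hit by 18.
Points: 11, 14, 18 (3 total).

3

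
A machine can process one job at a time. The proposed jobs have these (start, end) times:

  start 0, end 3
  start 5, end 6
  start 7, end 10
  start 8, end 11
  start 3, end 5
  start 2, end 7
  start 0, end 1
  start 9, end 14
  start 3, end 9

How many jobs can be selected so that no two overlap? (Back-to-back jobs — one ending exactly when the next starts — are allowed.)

4

Sort by end time and greedily take each interval whose start is ≥ the last chosen end.
Sorted by end: (0,1)  (0,3)  (3,5)  (5,6)  (2,7)  (3,9)  (7,10)  (8,11)  (9,14)
take (0,1); take (3,5); take (5,6); take (7,10); skip (8,11).
Selected 4 jobs.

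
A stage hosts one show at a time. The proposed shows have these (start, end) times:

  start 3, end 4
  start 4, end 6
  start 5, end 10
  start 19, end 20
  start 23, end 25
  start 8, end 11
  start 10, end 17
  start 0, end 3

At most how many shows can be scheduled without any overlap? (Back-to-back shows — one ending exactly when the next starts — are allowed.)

Greedy by earliest finish: after sorting by end time, pick each interval compatible with the last pick.
By end time: (0,3), (3,4), (4,6), (5,10), (8,11), (10,17), (19,20), (23,25).
Pick (0,3); next start ≥ 3 → (3,4); next start ≥ 4 → (4,6); next start ≥ 6 → (8,11); next start ≥ 11 → (19,20); next start ≥ 20 → (23,25).
Selected 6 shows.

6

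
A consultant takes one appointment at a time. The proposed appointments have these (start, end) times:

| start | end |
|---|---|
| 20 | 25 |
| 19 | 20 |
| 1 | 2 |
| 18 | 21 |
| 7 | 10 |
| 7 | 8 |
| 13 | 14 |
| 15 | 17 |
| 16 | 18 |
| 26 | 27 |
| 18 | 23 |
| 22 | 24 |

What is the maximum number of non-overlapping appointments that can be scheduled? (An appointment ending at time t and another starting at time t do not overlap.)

7

Sorted by end: (1,2)  (7,8)  (7,10)  (13,14)  (15,17)  (16,18)  (19,20)  (18,21)  (18,23)  (22,24)  (20,25)  (26,27)
take (1,2); take (7,8); take (13,14); take (15,17); skip (16,18); take (19,20); skip (18,21); skip (18,23); take (22,24); take (26,27).
Selected 7 appointments.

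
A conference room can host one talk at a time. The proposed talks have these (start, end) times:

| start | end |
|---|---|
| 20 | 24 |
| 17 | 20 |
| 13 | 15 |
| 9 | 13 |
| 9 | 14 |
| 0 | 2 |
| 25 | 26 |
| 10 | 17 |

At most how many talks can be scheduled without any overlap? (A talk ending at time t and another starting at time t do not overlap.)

6

Order by finish time; keep every interval that doesn't clash with the previous kept one.
By end time: (0,2), (9,13), (9,14), (13,15), (10,17), (17,20), (20,24), (25,26).
Pick (0,2); next start ≥ 2 → (9,13); next start ≥ 13 → (13,15); next start ≥ 15 → (17,20); next start ≥ 20 → (20,24); next start ≥ 24 → (25,26).
Selected 6 talks.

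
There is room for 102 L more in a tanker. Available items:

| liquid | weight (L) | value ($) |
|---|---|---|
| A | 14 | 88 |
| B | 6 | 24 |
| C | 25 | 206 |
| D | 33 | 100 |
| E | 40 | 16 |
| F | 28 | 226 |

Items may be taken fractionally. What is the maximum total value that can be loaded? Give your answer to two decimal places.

Ratios (sorted): C 8.24, F 8.07, A 6.29, B 4.00, D 3.03, E 0.40
take C (25 @ 206); take F (28 @ 226); take A (14 @ 88); take B (6 @ 24); take 29/33 of D → 87.88. Capacity used 102/102.
Total value = 631.88

631.88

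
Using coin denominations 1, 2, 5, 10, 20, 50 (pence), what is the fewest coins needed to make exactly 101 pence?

3

101 = 2×50 + 1×1
Total coins = 2 + 1 = 3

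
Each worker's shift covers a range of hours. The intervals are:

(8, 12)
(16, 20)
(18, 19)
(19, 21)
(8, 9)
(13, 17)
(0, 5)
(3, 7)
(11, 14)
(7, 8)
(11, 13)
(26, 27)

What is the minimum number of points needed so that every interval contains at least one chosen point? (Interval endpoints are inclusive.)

Sort by right endpoint; whenever an interval is uncovered, place a point at its right end.
Sorted: [0,5] [3,7] [7,8] [8,9] [8,12] [11,13] [11,14] [13,17] [18,19] [16,20] [19,21] [26,27]
{[0,5],[3,7]} hit by 5; {[7,8],[8,9],[8,12]} hit by 8; {[11,13],[11,14],[13,17]} hit by 13; {[18,19],[16,20],[19,21]} hit by 19; {[26,27]} hit by 27.
Points: 5, 8, 13, 19, 27 (5 total).

5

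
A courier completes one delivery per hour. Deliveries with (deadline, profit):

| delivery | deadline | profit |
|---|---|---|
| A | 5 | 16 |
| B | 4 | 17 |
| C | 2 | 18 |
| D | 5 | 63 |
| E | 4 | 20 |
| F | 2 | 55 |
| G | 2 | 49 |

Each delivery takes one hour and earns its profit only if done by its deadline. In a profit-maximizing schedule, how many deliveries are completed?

5

Profit order: D=63 F=55 G=49 E=20 C=18 B=17 A=16
Assign: D→slot 5, F→slot 2, G→slot 1, E→slot 4, C skipped, B→slot 3, A skipped.
Slots: [1:G] [2:F] [3:B] [4:E] [5:D]
5 of 7 scheduled.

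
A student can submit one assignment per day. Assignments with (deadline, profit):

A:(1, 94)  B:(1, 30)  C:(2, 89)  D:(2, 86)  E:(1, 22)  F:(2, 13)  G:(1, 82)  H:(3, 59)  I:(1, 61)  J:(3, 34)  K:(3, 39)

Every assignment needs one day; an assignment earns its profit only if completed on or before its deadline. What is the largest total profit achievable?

242

Profit order: A=94 C=89 D=86 G=82 I=61 H=59 K=39 J=34 B=30 E=22 F=13
Assign: A→slot 1, C→slot 2, D skipped, G skipped, I skipped, H→slot 3, K skipped, J skipped, B skipped, E skipped, F skipped.
Slots: [1:A] [2:C] [3:H]
Profit = 94 + 89 + 59 = 242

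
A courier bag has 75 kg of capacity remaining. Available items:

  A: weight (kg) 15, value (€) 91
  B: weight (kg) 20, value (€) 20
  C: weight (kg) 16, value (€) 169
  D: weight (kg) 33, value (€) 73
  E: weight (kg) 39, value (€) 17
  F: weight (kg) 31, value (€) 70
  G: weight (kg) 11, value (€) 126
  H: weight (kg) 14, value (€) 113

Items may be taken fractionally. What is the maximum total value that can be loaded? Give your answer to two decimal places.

541.90

Order: G (126/11=11.45) > C (169/16=10.56) > H (113/14=8.07) > A (91/15=6.07) > F (70/31=2.26) > D (73/33=2.21) > B (20/20=1.00) > E (17/39=0.44)
Fill: take G (11 @ 126) → take C (16 @ 169) → take H (14 @ 113) → take A (15 @ 91) → take 19/31 of F → 42.90; 75/75 used.
Total value = 541.90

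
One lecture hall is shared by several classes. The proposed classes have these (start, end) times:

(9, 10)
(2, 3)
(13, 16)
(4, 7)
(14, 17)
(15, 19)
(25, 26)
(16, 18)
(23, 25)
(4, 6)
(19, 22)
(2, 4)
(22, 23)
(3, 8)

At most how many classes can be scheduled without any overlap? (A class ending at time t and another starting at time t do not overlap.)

Sort by end time and greedily take each interval whose start is ≥ the last chosen end.
Sorted by end: (2,3)  (2,4)  (4,6)  (4,7)  (3,8)  (9,10)  (13,16)  (14,17)  (16,18)  (15,19)  (19,22)  (22,23)  (23,25)  (25,26)
take (2,3); skip (2,4); take (4,6); skip (4,7); take (9,10); take (13,16); take (16,18); skip (15,19); take (19,22); take (22,23); take (23,25); take (25,26).
Selected 9 classes.

9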